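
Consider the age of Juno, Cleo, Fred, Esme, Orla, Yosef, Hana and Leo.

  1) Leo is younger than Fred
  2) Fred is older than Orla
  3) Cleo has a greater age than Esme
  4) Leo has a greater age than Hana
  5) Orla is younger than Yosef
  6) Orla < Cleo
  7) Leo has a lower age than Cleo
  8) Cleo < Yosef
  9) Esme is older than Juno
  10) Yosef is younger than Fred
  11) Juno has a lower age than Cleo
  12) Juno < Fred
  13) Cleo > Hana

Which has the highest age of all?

Juno is not greatest since Juno < Fred; Orla is not greatest since Orla < Cleo; Esme is not greatest since Esme < Cleo; Hana is not greatest since Hana < Leo; Leo is not greatest since Leo < Cleo; Cleo is not greatest since Cleo < Yosef; Yosef is not greatest since Yosef < Fred.
Only Fred has nothing above it, so Fred is the highest age.

Fred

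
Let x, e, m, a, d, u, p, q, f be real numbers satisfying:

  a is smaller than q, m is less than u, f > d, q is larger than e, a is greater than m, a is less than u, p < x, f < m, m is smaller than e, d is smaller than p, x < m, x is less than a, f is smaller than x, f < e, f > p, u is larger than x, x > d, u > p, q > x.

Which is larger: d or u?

u

The relevant relations are d < p; p < f; f < x; x < m; m < a; a < u.
Chaining these gives d < p < f < x < m < a < u.
So d < u; u is the larger of the two.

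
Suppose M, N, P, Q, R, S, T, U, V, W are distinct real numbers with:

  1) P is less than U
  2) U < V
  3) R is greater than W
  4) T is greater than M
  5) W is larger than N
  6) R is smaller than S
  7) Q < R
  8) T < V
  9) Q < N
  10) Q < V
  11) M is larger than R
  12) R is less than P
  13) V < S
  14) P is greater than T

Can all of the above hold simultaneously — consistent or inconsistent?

Every relation is compatible with Q < N < W < R < M < T < P < U < V < S; the set is consistent.

consistent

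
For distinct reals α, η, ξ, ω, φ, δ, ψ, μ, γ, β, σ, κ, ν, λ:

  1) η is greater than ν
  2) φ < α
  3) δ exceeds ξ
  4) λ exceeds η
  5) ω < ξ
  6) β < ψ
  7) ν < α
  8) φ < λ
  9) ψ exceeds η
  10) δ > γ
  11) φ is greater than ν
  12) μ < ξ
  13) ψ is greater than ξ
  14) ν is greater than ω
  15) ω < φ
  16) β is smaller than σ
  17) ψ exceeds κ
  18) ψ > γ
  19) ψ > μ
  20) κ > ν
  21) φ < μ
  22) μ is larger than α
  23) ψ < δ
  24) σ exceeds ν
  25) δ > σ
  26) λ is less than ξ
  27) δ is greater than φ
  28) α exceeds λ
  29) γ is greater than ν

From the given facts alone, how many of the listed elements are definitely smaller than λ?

4

The elements the relations force below λ are ω, ν, η, φ — no chain reaches any other.
That is 4.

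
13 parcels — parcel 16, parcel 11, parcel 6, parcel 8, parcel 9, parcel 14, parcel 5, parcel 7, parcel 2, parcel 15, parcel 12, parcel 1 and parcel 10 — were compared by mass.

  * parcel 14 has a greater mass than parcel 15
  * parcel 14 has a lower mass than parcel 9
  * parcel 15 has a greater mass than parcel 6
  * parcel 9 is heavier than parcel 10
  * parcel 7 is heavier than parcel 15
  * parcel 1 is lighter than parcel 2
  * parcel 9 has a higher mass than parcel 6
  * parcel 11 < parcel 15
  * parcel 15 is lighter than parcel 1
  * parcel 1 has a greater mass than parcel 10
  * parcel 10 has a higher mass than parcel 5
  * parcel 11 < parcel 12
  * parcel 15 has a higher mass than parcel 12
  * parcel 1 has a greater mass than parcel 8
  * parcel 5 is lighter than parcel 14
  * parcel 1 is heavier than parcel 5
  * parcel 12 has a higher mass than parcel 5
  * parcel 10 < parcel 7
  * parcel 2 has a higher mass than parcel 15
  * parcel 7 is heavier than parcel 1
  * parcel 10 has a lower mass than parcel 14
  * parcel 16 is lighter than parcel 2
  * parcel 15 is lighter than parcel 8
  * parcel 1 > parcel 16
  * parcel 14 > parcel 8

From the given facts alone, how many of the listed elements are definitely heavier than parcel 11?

The elements the relations force above parcel 11 are parcel 12, parcel 15, parcel 8, parcel 1, parcel 2, parcel 14, parcel 7, parcel 9 — no chain reaches any other.
That is 8.

8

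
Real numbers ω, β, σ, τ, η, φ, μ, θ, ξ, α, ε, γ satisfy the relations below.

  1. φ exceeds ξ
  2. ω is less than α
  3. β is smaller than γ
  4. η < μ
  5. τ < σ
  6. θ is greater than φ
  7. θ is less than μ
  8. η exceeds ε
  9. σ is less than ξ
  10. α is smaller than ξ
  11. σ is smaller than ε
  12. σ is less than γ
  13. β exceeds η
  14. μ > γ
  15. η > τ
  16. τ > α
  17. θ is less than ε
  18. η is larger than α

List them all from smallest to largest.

ω < α < τ < σ < ξ < φ < θ < ε < η < β < γ < μ

The consecutive links are each given: ω < α; α < τ; τ < σ; σ < ξ; ξ < φ; φ < θ; θ < ε; ε < η; η < β; β < γ; γ < μ.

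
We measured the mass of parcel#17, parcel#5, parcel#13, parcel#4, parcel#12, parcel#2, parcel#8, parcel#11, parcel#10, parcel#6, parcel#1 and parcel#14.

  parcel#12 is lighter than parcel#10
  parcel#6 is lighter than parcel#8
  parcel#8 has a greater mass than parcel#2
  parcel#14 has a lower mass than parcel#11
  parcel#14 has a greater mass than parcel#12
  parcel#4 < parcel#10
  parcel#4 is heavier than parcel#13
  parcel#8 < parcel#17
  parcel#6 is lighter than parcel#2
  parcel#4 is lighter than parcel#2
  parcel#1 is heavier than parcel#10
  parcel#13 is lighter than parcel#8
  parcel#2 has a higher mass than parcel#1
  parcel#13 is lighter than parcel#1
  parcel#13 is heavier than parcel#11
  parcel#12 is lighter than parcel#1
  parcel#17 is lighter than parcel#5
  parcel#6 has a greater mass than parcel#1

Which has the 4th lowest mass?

Piecing the relations together gives one ordering: parcel#12 < parcel#14 < parcel#11 < parcel#13 < parcel#4 < parcel#10 < parcel#1 < parcel#6 < parcel#2 < parcel#8 < parcel#17 < parcel#5.
The 4th smallest is parcel#13.

parcel#13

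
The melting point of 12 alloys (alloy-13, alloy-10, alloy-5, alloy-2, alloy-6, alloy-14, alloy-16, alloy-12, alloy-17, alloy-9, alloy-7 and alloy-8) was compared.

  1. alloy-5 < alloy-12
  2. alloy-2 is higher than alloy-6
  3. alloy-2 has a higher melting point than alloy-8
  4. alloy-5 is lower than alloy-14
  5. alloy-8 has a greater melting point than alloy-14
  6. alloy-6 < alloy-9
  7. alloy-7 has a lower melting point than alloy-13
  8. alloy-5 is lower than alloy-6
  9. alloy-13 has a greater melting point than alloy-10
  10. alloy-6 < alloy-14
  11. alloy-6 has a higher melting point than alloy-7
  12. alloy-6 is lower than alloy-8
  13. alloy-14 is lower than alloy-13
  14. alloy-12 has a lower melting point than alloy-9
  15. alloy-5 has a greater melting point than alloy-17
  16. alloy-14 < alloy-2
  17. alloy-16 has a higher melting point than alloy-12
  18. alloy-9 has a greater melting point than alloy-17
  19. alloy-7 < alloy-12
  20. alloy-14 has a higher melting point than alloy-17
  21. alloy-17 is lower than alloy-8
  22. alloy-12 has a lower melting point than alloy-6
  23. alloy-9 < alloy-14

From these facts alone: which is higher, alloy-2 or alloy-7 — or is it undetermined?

Link the given pairs in sequence: alloy-7 < alloy-6; alloy-6 < alloy-9; alloy-9 < alloy-14; alloy-14 < alloy-8; alloy-8 < alloy-2.
Chaining these gives alloy-7 < alloy-6 < alloy-9 < alloy-14 < alloy-8 < alloy-2.
So alloy-2 is higher.

alloy-2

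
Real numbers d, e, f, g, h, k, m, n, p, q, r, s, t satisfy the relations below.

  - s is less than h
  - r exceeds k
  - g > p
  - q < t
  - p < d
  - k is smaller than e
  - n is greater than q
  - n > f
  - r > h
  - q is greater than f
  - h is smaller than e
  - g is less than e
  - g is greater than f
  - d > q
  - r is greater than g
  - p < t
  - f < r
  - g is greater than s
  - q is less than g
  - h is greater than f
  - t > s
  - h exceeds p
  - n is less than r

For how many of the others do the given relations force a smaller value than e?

From e the given relations immediately reach g, k, h.
From those, f, q, p, s — 7 in total.
Nothing else is reachable below e; 7 in all.

7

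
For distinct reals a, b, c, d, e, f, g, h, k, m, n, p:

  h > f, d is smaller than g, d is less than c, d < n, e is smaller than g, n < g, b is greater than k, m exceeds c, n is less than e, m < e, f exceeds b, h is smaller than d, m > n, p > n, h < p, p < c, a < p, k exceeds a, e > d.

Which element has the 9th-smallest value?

c

Piecing the relations together gives one ordering: a < k < b < f < h < d < n < p < c < m < e < g.
The 9th smallest is c.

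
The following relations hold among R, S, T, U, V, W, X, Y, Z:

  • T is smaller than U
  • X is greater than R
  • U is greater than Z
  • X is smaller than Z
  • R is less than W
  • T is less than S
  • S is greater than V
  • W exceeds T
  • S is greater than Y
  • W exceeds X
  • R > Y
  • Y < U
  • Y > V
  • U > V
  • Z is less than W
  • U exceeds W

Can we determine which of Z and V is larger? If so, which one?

V < Y and Y < R give V < R.
With R < X: V < Y < R < X.
Then X < Z extends the chain to Z.
So Z is larger.

Z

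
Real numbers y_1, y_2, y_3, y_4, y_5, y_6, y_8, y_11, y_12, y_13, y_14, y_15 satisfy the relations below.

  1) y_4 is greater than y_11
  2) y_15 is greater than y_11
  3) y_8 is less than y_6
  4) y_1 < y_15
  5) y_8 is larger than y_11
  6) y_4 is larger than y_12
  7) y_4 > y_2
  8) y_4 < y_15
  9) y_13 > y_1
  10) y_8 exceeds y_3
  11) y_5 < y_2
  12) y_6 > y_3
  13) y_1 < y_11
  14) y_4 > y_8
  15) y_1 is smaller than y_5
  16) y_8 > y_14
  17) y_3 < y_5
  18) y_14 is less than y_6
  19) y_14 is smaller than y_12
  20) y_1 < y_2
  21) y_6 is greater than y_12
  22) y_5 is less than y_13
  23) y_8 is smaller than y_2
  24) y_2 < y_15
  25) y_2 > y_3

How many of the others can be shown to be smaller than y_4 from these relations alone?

8

From y_4 the given relations immediately reach y_12, y_11, y_8, y_2.
From those, y_1, y_3, y_14, y_5 — 8 in total.
No other element is forced below y_4 by the given relations, so the count is 8.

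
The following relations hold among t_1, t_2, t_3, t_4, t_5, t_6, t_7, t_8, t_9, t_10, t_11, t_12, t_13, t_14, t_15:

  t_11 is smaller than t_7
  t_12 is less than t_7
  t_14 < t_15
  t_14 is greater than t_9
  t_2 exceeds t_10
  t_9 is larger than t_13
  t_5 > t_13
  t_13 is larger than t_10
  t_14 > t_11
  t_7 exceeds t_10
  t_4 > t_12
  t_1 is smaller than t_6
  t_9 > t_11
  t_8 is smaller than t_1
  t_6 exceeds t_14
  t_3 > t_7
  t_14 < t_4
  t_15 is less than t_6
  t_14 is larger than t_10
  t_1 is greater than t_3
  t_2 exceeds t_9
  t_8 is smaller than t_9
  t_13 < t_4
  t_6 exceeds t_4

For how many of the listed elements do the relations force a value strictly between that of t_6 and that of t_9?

3

Chaining upward from t_9 reaches: t_14, t_15, t_4, t_2.
Chaining downward from t_6 reaches: t_10, t_12, t_11, t_8, t_7, t_13, t_3, t_1, t_14, t_15, t_4.
Strictly between t_9 and t_6 are those in both lists: t_14, t_15, t_4 — 3 elements.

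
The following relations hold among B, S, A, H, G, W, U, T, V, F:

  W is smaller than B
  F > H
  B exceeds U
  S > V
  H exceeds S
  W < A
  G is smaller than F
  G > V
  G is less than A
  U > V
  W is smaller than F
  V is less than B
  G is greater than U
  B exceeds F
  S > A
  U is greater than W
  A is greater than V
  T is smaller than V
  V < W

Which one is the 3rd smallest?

W

Piecing the relations together gives one ordering: T < V < W < U < G < A < S < H < F < B.
The 3rd smallest is W.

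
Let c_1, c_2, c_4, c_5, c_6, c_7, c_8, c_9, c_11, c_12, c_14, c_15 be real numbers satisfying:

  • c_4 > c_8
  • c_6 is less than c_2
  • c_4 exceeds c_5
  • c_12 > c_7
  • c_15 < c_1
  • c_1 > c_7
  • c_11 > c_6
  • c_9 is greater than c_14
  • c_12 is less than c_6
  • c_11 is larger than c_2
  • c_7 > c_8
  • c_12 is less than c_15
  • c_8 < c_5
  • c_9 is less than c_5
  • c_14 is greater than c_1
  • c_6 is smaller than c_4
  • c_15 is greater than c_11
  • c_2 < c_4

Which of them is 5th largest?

c_1

The consecutive relations fix a unique order: c_8 < c_7 < c_12 < c_6 < c_2 < c_11 < c_15 < c_1 < c_14 < c_9 < c_5 < c_4.
The 5th largest is c_1.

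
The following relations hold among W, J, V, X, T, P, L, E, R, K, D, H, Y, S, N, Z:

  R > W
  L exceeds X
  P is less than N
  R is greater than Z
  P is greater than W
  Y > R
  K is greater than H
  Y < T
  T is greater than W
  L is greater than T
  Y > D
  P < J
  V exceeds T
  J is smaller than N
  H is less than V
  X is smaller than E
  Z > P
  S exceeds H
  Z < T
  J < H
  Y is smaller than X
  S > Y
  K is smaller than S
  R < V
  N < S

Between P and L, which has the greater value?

L

P < Z < R < Y < T < L, by transitivity through Z, R, Y, T.
So P < L; L is the larger of the two.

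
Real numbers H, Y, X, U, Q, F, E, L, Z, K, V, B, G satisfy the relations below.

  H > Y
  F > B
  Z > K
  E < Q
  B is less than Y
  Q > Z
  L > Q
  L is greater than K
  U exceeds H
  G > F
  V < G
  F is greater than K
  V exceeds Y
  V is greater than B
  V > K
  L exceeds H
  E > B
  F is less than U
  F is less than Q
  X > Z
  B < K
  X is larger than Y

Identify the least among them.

Chaining upward from B: directly above it, Y, K, E, V, F; then H, Z, G, Q, L, X, U.
That covers every other element, and nothing is given below B, so B is the least.

B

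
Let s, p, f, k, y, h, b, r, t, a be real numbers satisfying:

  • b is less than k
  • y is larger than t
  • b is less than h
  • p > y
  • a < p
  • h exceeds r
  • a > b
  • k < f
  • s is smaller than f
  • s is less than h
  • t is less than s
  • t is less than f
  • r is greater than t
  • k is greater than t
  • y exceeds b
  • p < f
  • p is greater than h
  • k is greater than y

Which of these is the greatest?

f

b is not greatest since b < a; t is not greatest since t < s; s is not greatest since s < f; y is not greatest since y < p; r is not greatest since r < h; h is not greatest since h < p; k is not greatest since k < f; a is not greatest since a < p; p is not greatest since p < f.
Only f has nothing above it, so f is the greatest.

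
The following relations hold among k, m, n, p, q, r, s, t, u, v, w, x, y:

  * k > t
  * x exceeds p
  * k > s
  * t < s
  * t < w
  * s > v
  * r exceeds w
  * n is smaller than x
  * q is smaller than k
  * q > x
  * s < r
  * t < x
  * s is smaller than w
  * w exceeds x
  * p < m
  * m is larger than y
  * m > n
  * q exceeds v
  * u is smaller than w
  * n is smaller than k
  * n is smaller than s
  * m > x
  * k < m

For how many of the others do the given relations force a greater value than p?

6

From p the given relations immediately reach x, m.
From those, q, w — 4 in total.
From those, k, r — 6 in total.
No other element is forced above p by the given relations, so the count is 6.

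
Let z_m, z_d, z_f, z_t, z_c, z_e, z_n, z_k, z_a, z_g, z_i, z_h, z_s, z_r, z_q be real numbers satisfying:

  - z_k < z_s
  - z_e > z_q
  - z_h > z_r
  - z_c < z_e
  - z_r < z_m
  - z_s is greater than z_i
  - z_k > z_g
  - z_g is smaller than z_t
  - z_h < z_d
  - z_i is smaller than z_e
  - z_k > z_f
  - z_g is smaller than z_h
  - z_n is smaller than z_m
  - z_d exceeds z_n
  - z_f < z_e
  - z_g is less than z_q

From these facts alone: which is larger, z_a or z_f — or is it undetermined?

Following every chain through z_a: nothing is chained to z_a.
z_f is not reached, and no chain runs the other way from z_f to z_a.
So the given relations leave the order of z_a and z_f undetermined.

undetermined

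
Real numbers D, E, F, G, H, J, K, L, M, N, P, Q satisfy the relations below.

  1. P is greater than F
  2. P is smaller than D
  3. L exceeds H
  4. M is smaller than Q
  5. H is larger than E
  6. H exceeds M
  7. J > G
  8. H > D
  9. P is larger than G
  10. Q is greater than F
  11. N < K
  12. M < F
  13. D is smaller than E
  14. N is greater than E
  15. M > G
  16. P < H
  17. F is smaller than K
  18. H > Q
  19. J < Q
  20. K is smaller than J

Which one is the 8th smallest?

The consecutive relations fix a unique order: G < M < F < P < D < E < N < K < J < Q < H < L.
Counting 8 from the smallest end gives K.

K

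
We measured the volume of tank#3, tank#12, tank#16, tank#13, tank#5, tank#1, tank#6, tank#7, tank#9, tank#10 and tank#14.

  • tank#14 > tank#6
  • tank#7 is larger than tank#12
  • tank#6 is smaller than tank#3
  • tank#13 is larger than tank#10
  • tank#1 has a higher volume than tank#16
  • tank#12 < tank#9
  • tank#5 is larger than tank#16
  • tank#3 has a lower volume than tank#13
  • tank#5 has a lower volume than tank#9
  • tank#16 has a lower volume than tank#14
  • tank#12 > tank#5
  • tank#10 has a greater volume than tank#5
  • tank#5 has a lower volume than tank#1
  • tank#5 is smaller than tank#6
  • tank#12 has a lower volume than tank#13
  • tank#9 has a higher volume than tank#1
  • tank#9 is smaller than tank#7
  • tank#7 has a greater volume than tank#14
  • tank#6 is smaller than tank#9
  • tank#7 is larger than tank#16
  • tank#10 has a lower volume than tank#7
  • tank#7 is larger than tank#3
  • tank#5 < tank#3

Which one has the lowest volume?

Chaining upward from tank#16: directly above it, tank#5, tank#1, tank#14, tank#7; then tank#12, tank#6, tank#3, tank#10, tank#9; then tank#13.
That covers every other element, and nothing is given below tank#16, so tank#16 is the lowest volume.

tank#16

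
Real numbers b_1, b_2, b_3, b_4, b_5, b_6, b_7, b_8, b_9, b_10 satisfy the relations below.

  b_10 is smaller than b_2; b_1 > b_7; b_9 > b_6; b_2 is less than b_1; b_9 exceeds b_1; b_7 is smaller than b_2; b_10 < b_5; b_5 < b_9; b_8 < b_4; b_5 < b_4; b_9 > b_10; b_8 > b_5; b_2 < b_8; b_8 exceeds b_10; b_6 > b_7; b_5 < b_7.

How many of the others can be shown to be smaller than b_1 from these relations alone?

4

The elements the relations force below b_1 are b_10, b_5, b_7, b_2 — no chain reaches any other.
That is 4.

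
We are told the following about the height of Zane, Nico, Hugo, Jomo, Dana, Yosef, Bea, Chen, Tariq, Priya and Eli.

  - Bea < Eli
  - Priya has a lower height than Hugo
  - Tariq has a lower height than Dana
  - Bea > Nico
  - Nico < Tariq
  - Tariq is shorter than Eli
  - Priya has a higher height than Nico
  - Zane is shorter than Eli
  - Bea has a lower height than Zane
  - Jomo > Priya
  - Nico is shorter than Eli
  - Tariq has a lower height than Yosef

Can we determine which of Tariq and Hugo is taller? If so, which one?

Following every chain through Hugo: below Hugo we get Nico, Priya.
Tariq is not reached, and no chain runs the other way from Tariq to Hugo.
So the given relations leave the order of Hugo and Tariq undetermined.

undetermined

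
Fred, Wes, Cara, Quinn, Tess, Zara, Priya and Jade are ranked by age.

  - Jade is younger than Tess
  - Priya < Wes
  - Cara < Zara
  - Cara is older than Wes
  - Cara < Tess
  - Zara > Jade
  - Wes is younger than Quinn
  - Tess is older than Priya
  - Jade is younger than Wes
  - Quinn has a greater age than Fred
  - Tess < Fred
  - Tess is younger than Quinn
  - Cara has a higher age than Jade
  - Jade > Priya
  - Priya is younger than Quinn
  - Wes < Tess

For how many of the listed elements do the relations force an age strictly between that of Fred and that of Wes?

The relations place Wes below Fred. An element lies strictly between them when it is forced above Wes and also forced below Fred.
Above Wes: {Cara, Zara, Tess, Quinn}. Below Fred: {Priya, Jade, Cara, Tess}.
Intersection: {Cara, Tess} — 2.

2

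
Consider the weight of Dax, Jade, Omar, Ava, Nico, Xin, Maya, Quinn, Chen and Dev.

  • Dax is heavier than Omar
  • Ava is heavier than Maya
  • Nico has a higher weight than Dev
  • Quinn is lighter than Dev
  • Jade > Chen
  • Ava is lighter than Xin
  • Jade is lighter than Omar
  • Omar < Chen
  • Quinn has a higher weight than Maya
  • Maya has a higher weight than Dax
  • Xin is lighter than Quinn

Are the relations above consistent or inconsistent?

Chaining the given relations yields Chen < Jade < Omar, so Chen < Omar. But one relation states Omar < Chen. These cannot both hold.

inconsistent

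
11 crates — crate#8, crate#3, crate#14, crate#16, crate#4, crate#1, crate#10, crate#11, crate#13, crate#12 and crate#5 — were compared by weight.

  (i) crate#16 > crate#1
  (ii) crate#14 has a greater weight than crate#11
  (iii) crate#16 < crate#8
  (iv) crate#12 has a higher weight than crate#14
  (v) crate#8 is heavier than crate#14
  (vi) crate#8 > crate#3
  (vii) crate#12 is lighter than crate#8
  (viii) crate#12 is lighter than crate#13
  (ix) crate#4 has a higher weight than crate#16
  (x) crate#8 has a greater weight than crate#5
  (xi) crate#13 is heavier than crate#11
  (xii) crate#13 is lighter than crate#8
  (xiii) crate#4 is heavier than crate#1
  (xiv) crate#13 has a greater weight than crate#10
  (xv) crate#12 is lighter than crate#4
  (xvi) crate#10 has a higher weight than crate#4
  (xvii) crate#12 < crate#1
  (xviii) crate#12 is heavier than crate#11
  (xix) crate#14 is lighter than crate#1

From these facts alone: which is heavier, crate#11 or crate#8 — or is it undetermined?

crate#8

Link the given pairs in sequence: crate#11 < crate#14; crate#14 < crate#12; crate#12 < crate#1; crate#1 < crate#16; crate#16 < crate#4; crate#4 < crate#10; crate#10 < crate#13; crate#13 < crate#8.
Chaining these gives crate#11 < crate#14 < crate#12 < crate#1 < crate#16 < crate#4 < crate#10 < crate#13 < crate#8.
So crate#8 is heavier.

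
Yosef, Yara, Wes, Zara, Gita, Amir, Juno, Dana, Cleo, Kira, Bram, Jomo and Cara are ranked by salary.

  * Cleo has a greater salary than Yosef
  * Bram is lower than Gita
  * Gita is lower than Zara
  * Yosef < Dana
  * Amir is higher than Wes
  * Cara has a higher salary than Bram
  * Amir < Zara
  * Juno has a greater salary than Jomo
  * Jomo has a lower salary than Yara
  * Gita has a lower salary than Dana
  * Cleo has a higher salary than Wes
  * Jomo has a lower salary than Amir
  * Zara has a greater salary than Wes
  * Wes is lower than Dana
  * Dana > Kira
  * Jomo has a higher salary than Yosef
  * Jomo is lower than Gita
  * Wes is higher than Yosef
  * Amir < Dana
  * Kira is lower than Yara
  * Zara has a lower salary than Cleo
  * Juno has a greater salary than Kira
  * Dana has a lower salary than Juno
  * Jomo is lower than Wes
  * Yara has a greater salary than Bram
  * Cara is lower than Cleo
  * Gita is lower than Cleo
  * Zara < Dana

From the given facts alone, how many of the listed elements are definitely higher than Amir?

Directly above Amir: Zara, Dana.
One step further: Cleo, Juno (4 so far).
Nothing else is reachable above Amir; 4 in all.

4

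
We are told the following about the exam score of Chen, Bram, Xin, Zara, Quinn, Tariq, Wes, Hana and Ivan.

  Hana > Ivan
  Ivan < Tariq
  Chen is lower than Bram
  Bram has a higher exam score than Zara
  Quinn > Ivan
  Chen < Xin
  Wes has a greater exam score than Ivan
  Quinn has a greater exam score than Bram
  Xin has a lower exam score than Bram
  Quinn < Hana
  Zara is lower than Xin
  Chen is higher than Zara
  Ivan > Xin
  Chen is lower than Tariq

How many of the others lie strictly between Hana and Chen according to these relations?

4

Chaining upward from Chen reaches: Xin, Bram, Ivan, Quinn, Wes, Tariq.
Chaining downward from Hana reaches: Zara, Xin, Bram, Ivan, Quinn.
Strictly between Chen and Hana are those in both lists: Xin, Bram, Ivan, Quinn — 4 elements.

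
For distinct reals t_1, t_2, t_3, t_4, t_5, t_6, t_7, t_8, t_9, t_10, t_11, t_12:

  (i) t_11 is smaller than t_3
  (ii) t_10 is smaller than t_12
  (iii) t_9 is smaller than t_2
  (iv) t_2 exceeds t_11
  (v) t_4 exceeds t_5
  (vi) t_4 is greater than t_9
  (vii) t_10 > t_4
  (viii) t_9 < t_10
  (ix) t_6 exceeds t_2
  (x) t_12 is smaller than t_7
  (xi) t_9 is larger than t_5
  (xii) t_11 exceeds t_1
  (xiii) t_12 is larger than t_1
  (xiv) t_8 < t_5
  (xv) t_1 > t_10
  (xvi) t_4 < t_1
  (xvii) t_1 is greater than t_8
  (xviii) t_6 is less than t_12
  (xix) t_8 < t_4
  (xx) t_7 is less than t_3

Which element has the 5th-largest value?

Piecing the relations together gives one ordering: t_8 < t_5 < t_9 < t_4 < t_10 < t_1 < t_11 < t_2 < t_6 < t_12 < t_7 < t_3.
Counting 5 from the largest end gives t_2.

t_2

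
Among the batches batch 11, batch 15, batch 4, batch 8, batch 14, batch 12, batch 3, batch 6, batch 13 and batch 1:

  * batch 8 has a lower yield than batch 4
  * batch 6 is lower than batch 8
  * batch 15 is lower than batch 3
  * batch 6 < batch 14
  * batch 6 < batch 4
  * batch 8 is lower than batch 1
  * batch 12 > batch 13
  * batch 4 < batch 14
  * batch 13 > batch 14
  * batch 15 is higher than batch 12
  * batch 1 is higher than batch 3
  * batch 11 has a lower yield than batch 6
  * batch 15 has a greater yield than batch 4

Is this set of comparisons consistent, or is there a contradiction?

The single ordering batch 11 < batch 6 < batch 8 < batch 4 < batch 14 < batch 13 < batch 12 < batch 15 < batch 3 < batch 1 satisfies every listed relation, so no contradiction arises.

consistent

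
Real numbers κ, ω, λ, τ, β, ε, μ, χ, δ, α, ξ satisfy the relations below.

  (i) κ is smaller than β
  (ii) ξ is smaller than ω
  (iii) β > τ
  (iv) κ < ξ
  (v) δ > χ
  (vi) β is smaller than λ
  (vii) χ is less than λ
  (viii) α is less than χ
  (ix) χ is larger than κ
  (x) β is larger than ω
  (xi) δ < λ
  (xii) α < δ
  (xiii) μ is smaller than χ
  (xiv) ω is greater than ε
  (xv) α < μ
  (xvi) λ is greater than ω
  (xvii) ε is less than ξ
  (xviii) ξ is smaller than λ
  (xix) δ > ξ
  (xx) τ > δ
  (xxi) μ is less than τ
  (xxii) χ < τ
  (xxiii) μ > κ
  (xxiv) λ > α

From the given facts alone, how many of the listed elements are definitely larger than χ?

4

From χ the given relations immediately reach δ, τ, λ.
From those, β — 4 in total.
No other element is forced above χ by the given relations, so the count is 4.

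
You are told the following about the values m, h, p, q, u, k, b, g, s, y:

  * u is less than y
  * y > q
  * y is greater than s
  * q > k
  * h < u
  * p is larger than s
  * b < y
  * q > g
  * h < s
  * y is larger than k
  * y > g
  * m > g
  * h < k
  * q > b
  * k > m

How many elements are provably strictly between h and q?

Chaining upward from h reaches: s, u, p, k, y.
Chaining downward from q reaches: g, b, m, k.
Strictly between h and q are those in both lists: k — 1 element.

1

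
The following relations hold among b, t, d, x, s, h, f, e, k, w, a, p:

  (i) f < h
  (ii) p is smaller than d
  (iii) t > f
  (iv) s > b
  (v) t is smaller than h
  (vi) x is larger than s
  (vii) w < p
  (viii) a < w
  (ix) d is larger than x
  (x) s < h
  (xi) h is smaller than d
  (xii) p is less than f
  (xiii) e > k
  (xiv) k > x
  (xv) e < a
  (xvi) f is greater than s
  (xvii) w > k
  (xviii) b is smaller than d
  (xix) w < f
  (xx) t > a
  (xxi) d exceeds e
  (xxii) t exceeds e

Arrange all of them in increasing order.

b < s < x < k < e < a < w < p < f < t < h < d

The consecutive links are each given: b < s; s < x; x < k; k < e; e < a; a < w; w < p; p < f; f < t; t < h; h < d.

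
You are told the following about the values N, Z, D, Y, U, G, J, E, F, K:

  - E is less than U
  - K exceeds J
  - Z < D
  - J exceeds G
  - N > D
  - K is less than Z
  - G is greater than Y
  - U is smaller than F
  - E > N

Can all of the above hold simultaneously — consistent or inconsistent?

consistent

Every relation is compatible with Y < G < J < K < Z < D < N < E < U < F; the set is consistent.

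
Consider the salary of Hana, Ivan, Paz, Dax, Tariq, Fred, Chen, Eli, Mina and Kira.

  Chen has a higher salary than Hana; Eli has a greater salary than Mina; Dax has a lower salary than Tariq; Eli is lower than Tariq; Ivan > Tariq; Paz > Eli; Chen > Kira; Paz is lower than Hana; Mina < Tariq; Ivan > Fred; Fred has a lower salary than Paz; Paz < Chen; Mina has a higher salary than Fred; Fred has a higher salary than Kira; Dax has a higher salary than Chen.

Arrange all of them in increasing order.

Kira < Fred < Mina < Eli < Paz < Hana < Chen < Dax < Tariq < Ivan

Each adjacent pair is fixed by a given relation: Kira < Fred; Fred < Mina; Mina < Eli; Eli < Paz; Paz < Hana; Hana < Chen; Chen < Dax; Dax < Tariq; Tariq < Ivan. Chaining them end to end gives the full order.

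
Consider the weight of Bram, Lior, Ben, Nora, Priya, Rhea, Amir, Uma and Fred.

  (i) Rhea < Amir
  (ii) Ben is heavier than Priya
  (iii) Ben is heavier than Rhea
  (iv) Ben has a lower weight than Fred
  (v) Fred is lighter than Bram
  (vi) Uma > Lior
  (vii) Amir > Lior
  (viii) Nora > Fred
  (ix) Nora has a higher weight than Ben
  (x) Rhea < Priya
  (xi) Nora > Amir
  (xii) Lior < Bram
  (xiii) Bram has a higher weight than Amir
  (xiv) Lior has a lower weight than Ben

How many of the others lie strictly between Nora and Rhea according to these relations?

Chaining upward from Rhea reaches: Priya, Amir, Ben, Fred, Bram.
Chaining downward from Nora reaches: Lior, Priya, Amir, Ben, Fred.
Strictly between Rhea and Nora are those in both lists: Priya, Amir, Ben, Fred — 4 elements.

4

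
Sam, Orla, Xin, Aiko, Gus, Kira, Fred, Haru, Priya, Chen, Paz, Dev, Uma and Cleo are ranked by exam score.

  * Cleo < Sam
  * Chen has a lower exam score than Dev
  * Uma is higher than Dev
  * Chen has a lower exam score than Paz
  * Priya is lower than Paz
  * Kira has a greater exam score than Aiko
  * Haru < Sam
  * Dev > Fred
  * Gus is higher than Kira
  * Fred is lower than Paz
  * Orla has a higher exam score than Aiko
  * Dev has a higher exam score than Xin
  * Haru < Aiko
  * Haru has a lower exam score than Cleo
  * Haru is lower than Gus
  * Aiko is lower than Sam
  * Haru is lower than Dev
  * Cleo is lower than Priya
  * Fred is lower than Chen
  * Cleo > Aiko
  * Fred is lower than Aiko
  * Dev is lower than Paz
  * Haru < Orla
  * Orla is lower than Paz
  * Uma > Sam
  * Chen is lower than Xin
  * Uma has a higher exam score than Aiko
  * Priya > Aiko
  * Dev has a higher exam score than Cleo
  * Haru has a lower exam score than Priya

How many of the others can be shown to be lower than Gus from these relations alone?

Directly below Gus: Haru, Kira.
One step further: Aiko (3 so far).
One step further: Fred (4 so far).
Nothing else is reachable below Gus; 4 in all.

4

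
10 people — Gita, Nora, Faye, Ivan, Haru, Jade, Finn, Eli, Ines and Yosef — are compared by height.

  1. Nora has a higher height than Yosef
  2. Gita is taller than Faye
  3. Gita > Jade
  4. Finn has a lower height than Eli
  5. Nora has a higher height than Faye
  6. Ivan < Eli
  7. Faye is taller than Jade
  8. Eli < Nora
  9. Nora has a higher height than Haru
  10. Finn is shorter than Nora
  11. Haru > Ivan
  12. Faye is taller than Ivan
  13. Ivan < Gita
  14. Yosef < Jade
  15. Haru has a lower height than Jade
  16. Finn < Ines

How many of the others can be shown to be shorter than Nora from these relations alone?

7

The elements the relations force below Nora are Yosef, Finn, Ivan, Haru, Jade, Eli, Faye — no chain reaches any other.
That is 7.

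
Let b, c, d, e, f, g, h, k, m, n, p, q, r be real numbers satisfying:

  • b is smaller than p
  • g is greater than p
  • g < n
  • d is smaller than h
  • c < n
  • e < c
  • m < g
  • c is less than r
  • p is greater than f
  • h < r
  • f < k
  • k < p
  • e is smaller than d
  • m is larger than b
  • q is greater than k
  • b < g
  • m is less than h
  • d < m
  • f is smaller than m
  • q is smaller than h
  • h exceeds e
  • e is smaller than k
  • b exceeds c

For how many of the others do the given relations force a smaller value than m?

5

The elements the relations force below m are e, f, d, c, b — no chain reaches any other.
That is 5.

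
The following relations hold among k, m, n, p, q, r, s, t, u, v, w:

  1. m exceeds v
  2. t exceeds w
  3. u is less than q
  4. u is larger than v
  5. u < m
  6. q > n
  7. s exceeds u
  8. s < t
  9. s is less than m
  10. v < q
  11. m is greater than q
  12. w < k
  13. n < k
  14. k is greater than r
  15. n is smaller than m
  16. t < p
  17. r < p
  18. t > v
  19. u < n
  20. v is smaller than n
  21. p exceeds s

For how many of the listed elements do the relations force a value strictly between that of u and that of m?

Chaining upward from u reaches: s, n, t, p, q, k.
Chaining downward from m reaches: v, s, n, q.
Strictly between u and m are those in both lists: s, n, q — 3 elements.

3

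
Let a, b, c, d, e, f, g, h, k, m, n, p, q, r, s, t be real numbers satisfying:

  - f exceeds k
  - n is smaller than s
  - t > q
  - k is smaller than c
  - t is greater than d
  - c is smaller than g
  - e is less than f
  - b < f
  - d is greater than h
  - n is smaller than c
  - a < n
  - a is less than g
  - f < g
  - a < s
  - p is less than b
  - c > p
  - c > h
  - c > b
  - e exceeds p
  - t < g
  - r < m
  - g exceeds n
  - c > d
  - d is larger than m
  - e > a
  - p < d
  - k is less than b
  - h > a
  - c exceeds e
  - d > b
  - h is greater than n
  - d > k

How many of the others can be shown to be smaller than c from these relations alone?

10

Directly below c: p, e, n, h, k, b, d.
One step further: a, m (9 so far).
One step further: r (10 so far).
No other element is forced below c by the given relations, so the count is 10.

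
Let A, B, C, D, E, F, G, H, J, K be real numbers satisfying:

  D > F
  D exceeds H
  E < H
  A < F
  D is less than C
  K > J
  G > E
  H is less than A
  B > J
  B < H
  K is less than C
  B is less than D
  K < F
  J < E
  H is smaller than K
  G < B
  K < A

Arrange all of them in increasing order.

Nothing is placed below J, so it is least; from there J < E; E < G; G < B; B < H; H < K; K < A; A < F; F < D; D < C, each given directly.

J < E < G < B < H < K < A < F < D < C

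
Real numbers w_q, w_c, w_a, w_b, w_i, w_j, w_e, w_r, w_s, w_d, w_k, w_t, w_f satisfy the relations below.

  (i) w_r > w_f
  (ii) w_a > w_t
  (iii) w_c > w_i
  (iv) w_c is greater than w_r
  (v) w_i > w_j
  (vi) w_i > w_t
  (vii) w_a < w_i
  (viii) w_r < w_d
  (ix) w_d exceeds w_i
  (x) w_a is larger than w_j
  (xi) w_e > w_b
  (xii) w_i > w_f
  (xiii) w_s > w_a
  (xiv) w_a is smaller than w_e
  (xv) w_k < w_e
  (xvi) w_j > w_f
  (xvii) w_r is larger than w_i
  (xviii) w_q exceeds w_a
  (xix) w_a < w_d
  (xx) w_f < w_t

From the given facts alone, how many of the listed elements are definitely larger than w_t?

Directly above w_t: w_a, w_i.
One step further: w_s, w_r, w_c, w_q, w_d, w_e (8 so far).
No other element is forced above w_t by the given relations, so the count is 8.

8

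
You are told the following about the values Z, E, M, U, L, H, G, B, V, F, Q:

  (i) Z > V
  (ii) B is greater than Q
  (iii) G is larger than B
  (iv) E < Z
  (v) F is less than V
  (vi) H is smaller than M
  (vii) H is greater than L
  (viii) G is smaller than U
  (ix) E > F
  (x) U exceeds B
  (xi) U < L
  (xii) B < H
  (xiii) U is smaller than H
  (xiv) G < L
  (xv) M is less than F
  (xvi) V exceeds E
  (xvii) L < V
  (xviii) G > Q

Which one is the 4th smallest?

U

The consecutive relations fix a unique order: Q < B < G < U < L < H < M < F < E < V < Z.
The 4th smallest is U.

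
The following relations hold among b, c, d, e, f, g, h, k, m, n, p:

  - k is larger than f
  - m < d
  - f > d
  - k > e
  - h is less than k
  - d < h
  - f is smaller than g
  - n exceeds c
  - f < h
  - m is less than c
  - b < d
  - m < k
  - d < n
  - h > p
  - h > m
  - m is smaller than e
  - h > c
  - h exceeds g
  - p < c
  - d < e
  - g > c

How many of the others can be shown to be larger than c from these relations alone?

4

From c the given relations immediately reach g, h, n.
From those, k — 4 in total.
No other element is forced above c by the given relations, so the count is 4.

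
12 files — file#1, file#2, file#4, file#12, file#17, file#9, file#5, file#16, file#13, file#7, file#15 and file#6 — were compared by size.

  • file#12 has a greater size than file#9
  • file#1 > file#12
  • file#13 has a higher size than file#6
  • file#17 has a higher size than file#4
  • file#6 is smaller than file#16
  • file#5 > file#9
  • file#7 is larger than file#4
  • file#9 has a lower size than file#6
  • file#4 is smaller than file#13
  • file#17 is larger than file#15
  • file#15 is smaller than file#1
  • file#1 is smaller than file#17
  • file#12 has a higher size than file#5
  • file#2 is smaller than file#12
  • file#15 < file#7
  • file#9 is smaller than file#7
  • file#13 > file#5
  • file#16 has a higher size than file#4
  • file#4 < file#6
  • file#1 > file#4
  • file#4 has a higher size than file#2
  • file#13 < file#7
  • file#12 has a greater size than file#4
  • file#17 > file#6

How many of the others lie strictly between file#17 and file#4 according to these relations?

The relations place file#4 below file#17. An element lies strictly between them when it is forced above file#4 and also forced below file#17.
Above file#4: {file#6, file#12, file#13, file#1, file#7, file#16}. Below file#17: {file#15, file#9, file#2, file#5, file#6, file#12, file#1}.
Intersection: {file#6, file#12, file#1} — 3.

3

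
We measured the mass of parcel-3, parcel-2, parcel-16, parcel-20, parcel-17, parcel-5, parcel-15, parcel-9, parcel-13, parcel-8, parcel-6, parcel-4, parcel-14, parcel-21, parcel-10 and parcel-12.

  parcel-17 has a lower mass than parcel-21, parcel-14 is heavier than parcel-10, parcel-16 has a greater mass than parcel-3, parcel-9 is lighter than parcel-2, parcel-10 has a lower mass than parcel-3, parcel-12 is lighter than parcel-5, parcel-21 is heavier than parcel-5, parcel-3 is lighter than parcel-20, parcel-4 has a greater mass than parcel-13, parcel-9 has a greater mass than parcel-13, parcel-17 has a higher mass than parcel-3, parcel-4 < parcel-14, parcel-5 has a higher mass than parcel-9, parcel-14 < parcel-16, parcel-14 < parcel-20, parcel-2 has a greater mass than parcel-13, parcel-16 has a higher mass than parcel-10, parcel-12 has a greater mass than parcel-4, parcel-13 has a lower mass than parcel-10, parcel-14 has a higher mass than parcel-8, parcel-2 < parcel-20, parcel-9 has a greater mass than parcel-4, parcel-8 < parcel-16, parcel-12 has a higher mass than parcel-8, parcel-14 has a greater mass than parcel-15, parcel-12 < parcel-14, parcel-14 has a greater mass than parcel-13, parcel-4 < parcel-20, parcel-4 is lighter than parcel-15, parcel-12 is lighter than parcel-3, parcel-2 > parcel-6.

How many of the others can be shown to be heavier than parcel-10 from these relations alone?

6

Directly above parcel-10: parcel-3, parcel-14, parcel-16.
One step further: parcel-17, parcel-20 (5 so far).
One step further: parcel-21 (6 so far).
No other element is forced above parcel-10 by the given relations, so the count is 6.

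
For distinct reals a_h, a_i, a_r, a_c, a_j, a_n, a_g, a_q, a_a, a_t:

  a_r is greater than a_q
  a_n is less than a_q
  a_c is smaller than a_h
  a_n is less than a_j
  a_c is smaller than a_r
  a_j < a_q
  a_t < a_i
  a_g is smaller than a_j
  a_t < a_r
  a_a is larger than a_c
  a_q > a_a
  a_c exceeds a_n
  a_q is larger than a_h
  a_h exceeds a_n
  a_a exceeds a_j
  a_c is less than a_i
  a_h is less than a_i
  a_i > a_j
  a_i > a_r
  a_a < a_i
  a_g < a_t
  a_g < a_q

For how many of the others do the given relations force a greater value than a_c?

From a_c the given relations immediately reach a_a, a_h, a_r, a_i.
From those, a_q — 5 in total.
Nothing else is reachable above a_c; 5 in all.

5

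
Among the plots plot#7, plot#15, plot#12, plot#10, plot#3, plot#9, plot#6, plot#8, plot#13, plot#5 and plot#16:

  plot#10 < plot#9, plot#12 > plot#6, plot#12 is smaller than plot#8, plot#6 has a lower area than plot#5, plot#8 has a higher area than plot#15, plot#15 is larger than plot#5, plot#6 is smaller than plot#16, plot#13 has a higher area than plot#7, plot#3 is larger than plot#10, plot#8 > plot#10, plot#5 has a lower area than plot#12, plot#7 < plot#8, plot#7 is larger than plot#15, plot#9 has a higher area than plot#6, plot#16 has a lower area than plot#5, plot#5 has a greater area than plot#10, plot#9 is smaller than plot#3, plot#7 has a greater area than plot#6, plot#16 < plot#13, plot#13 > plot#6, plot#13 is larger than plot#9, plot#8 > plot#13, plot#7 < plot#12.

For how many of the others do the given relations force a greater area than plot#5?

Directly above plot#5: plot#15, plot#12.
One step further: plot#7, plot#8 (4 so far).
One step further: plot#13 (5 so far).
Nothing else is reachable above plot#5; 5 in all.

5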